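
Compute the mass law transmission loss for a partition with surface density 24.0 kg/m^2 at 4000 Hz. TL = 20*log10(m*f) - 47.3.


m * f = 24.0 * 4000 = 96000
20*log10(96000) = 99.6454 dB
TL = 99.6454 - 47.3 = 52.345 dB


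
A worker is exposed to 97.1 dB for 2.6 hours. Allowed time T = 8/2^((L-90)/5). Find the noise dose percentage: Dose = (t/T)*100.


T_allowed = 8 / 2^((97.1 - 90)/5) = 2.9897 hr
Dose = 2.6 / 2.9897 * 100 = 86.965 %


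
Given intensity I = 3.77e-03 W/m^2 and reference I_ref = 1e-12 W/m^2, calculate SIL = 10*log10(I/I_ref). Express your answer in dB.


I / I_ref = 3.77e-03 / 1e-12 = 3.77e+09
SIL = 10 * log10(3.77e+09) = 95.763 dB


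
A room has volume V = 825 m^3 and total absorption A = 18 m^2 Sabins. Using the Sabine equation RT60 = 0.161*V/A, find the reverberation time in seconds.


RT60 = 0.161 * 825 / 18 = 7.3792 s


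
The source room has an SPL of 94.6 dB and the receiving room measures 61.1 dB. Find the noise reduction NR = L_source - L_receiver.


NR = L_source - L_receiver (difference between source and receiving room levels)
NR = 94.6 - 61.1 = 33.5 dB


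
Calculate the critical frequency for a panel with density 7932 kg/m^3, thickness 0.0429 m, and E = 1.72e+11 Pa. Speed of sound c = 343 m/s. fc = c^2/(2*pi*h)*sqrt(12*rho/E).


12*rho/E = 12*7932/1.72e+11 = 5.53395e-07
sqrt(12*rho/E) = sqrt(5.53395e-07) = 0.000743905
c^2/(2*pi*h) = 343^2/(2*pi*0.0429) = 436467
fc = 436467 * 0.000743905 = 324.69 Hz


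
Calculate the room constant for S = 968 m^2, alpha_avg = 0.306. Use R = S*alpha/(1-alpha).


R = 968 * 0.306 / (1 - 0.306) = 426.81 m^2


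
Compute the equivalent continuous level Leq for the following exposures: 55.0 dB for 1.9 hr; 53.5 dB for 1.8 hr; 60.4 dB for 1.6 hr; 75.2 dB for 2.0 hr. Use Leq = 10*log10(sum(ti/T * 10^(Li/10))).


T_total = 1.9 + 1.8 + 1.6 + 2.0 = 7.3 hr
(1.9/7.3) * 10^(55.0/10) = 82305.9
(1.8/7.3) * 10^(53.5/10) = 55201.3
(1.6/7.3) * 10^(60.4/10) = 240324
(2.0/7.3) * 10^(75.2/10) = 9.07209e+06
Sum = 82305.9 + 55201.3 + 240324 + 9.07209e+06 = 9.44992e+06
Leq = 10*log10(9.44992e+06) = 69.754 dB


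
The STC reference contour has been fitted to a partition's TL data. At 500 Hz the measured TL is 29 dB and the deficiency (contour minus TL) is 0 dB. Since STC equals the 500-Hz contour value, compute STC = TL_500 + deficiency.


By ASTM E413, STC = value of the fitted reference contour at 500 Hz.
Contour value at 500 Hz = TL_500 + deficiency = 29 + 0 = 29
STC = 29


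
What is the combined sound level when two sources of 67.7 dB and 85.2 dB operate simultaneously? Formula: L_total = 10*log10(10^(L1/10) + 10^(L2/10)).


10^(67.7/10) = 5.88844e+06
10^(85.2/10) = 3.31131e+08
Sum = 5.88844e+06 + 3.31131e+08 = 3.37019e+08
L_total = 10*log10(3.37019e+08) = 85.277 dB


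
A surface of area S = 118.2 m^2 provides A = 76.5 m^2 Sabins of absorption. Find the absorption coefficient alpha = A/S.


Absorption coefficient = absorbed power / incident power
alpha = A / S = 76.5 / 118.2 = 0.64721


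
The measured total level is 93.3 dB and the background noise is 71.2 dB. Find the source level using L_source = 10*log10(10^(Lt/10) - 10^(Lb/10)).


10^(93.3/10) = 2.13796e+09
10^(71.2/10) = 1.31826e+07
Difference = 2.13796e+09 - 1.31826e+07 = 2.12478e+09
L_source = 10*log10(2.12478e+09) = 93.273 dB


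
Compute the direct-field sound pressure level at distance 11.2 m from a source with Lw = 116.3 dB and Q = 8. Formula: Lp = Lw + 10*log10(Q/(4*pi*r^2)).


4*pi*r^2 = 4*pi*11.2^2 = 1576.33 m^2
Q / (4*pi*r^2) = 8 / 1576.33 = 0.00507508
Lp = 116.3 + 10*log10(0.00507508) = 93.354 dB


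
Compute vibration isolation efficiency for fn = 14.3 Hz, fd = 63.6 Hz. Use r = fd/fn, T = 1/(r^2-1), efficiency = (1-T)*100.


r = 63.6 / 14.3 = 4.44755
r^2 - 1 = 4.44755^2 - 1 = 18.7807
T = 1/18.7807 = 0.0532462
Efficiency = (1 - 0.0532462)*100 = 94.675 %


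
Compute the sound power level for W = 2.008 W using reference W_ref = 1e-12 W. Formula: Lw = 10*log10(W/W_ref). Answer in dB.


W / W_ref = 2.008 / 1e-12 = 2.008e+12
Lw = 10 * log10(2.008e+12) = 123.03 dB


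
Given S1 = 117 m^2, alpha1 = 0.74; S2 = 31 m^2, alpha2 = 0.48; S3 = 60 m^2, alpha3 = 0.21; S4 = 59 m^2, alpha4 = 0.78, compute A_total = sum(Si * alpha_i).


117 * 0.74 = 86.58
31 * 0.48 = 14.88
60 * 0.21 = 12.6
59 * 0.78 = 46.02
A_total = 86.58 + 14.88 + 12.6 + 46.02 = 160.08 m^2


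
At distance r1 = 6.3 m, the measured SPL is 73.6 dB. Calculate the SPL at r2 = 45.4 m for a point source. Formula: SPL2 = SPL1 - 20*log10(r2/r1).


r2/r1 = 45.4/6.3 = 7.20635
Correction = 20*log10(7.20635) = 17.1543 dB
SPL2 = 73.6 - 17.1543 = 56.446 dB


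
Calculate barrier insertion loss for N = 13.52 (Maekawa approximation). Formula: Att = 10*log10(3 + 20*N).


3 + 20*N = 3 + 20*13.52 = 273.4
Att = 10*log10(273.4) = 24.368 dB


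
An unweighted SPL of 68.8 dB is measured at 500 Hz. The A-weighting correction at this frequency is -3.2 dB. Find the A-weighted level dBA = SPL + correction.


A-weighting table: 500 Hz -> -3.2 dB correction
SPL_A = SPL + correction = 68.8 + (-3.2) = 65.6 dBA


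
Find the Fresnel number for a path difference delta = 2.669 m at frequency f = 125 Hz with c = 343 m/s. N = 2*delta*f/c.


N = 2*delta*f/c = 2*delta/lambda, where lambda = c/f
lambda = 343 / 125 = 2.744 m
N = 2 * 2.669 / 2.744 = 1.9453


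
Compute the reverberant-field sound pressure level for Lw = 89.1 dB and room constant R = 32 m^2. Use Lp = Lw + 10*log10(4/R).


4/R = 4/32 = 0.125
Lp = 89.1 + 10*log10(0.125) = 80.069 dB


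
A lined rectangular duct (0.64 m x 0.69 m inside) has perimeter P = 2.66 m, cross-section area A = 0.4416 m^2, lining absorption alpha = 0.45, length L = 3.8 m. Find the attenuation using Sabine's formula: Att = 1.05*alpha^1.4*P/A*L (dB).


alpha^1.4 = 0.45^1.4 = 0.326962
Attenuation rate = 1.05 * alpha^1.4 * P / A
= 1.05 * 0.326962 * 2.66 / 0.4416 = 2.06795 dB/m
Total Att = 2.06795 * 3.8 = 7.8582 dB


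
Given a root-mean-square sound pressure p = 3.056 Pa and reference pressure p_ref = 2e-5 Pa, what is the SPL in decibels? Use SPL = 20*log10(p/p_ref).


p / p_ref = 3.056 / 2e-5 = 152800
SPL = 20 * log10(152800) = 103.68 dB


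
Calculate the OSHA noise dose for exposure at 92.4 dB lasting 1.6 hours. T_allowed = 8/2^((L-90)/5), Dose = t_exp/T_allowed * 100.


T_allowed = 8 / 2^((92.4 - 90)/5) = 5.73582 hr
Dose = 1.6 / 5.73582 * 100 = 27.895 %


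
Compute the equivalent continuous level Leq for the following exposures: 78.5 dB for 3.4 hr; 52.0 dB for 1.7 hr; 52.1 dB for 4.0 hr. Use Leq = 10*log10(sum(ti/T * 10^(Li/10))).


T_total = 3.4 + 1.7 + 4.0 = 9.1 hr
(3.4/9.1) * 10^(78.5/10) = 2.64507e+07
(1.7/9.1) * 10^(52.0/10) = 29607.9
(4.0/9.1) * 10^(52.1/10) = 71288.4
Sum = 2.64507e+07 + 29607.9 + 71288.4 = 2.65516e+07
Leq = 10*log10(2.65516e+07) = 74.241 dB


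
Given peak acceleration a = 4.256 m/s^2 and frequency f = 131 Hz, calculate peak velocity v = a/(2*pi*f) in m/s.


omega = 2*pi*f = 2*pi*131 = 823.097 rad/s
v = a / omega = 4.256 / 823.097 = 0.0051707 m/s


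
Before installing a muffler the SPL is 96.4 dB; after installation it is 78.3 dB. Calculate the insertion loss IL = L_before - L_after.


Insertion loss = SPL without muffler - SPL with muffler
IL = 96.4 - 78.3 = 18.1 dB


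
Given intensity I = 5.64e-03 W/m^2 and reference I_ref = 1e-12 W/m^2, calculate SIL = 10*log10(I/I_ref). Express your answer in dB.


I / I_ref = 5.64e-03 / 1e-12 = 5.64e+09
SIL = 10 * log10(5.64e+09) = 97.513 dB


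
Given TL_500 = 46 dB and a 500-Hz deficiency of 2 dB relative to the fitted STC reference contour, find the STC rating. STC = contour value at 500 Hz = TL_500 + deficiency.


By ASTM E413, STC = value of the fitted reference contour at 500 Hz.
Contour value at 500 Hz = TL_500 + deficiency = 46 + 2 = 48
STC = 48


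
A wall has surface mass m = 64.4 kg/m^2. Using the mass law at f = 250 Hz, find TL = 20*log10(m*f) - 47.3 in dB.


m * f = 64.4 * 250 = 16100
20*log10(16100) = 84.1365 dB
TL = 84.1365 - 47.3 = 36.837 dB


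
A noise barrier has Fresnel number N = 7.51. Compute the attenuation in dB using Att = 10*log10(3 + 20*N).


3 + 20*N = 3 + 20*7.51 = 153.2
Att = 10*log10(153.2) = 21.853 dB


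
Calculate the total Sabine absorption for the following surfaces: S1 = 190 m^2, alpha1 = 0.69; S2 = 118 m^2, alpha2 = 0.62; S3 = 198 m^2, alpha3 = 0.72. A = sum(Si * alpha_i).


190 * 0.69 = 131.1
118 * 0.62 = 73.16
198 * 0.72 = 142.56
A_total = 131.1 + 73.16 + 142.56 = 346.82 m^2


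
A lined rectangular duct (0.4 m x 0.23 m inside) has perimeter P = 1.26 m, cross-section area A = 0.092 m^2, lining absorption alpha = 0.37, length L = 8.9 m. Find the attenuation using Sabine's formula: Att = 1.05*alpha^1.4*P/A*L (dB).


alpha^1.4 = 0.37^1.4 = 0.248589
Attenuation rate = 1.05 * alpha^1.4 * P / A
= 1.05 * 0.248589 * 1.26 / 0.092 = 3.57482 dB/m
Total Att = 3.57482 * 8.9 = 31.816 dB


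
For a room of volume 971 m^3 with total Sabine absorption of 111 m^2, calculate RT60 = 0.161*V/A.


RT60 = 0.161 * 971 / 111 = 1.4084 s


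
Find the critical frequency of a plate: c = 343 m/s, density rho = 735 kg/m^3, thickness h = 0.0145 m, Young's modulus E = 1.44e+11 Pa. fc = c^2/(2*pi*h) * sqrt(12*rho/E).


12*rho/E = 12*735/1.44e+11 = 6.125e-08
sqrt(12*rho/E) = sqrt(6.125e-08) = 0.000247487
c^2/(2*pi*h) = 343^2/(2*pi*0.0145) = 1.29134e+06
fc = 1.29134e+06 * 0.000247487 = 319.59 Hz


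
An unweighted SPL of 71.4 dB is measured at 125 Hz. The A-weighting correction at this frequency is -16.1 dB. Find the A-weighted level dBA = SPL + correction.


A-weighting table: 125 Hz -> -16.1 dB correction
SPL_A = SPL + correction = 71.4 + (-16.1) = 55.3 dBA


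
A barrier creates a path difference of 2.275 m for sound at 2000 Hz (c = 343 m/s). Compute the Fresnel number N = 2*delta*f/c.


N = 2*delta*f/c = 2*delta/lambda, where lambda = c/f
lambda = 343 / 2000 = 0.1715 m
N = 2 * 2.275 / 0.1715 = 26.531


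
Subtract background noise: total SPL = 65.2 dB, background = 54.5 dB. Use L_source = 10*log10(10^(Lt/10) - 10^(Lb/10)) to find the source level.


10^(65.2/10) = 3.31131e+06
10^(54.5/10) = 281838
Difference = 3.31131e+06 - 281838 = 3.02947e+06
L_source = 10*log10(3.02947e+06) = 64.814 dB


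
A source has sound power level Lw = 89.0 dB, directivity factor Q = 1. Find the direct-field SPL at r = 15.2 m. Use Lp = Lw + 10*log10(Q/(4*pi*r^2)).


4*pi*r^2 = 4*pi*15.2^2 = 2903.33 m^2
Q / (4*pi*r^2) = 1 / 2903.33 = 0.000344432
Lp = 89.0 + 10*log10(0.000344432) = 54.371 dB


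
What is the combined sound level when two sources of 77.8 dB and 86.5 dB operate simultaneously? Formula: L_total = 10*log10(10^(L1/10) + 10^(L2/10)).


10^(77.8/10) = 6.0256e+07
10^(86.5/10) = 4.46684e+08
Sum = 6.0256e+07 + 4.46684e+08 = 5.0694e+08
L_total = 10*log10(5.0694e+08) = 87.05 dB


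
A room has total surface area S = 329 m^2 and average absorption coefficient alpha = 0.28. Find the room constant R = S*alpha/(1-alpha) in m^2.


R = 329 * 0.28 / (1 - 0.28) = 127.94 m^2


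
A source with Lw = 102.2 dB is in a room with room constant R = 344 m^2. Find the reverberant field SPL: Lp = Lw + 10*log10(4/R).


4/R = 4/344 = 0.0116279
Lp = 102.2 + 10*log10(0.0116279) = 82.855 dB


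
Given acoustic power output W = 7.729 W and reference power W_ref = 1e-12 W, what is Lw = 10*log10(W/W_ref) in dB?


W / W_ref = 7.729 / 1e-12 = 7.729e+12
Lw = 10 * log10(7.729e+12) = 128.88 dB


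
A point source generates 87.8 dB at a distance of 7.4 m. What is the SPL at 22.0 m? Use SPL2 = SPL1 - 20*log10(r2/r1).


r2/r1 = 22.0/7.4 = 2.97297
Correction = 20*log10(2.97297) = 9.46381 dB
SPL2 = 87.8 - 9.46381 = 78.336 dB


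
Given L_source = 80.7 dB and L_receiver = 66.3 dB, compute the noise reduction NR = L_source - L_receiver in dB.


NR = L_source - L_receiver (difference between source and receiving room levels)
NR = 80.7 - 66.3 = 14.4 dB


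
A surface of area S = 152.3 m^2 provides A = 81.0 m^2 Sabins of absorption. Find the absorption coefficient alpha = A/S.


Absorption coefficient = absorbed power / incident power
alpha = A / S = 81.0 / 152.3 = 0.53185


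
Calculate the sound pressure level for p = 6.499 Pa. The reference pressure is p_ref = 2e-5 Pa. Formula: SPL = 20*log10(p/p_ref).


p / p_ref = 6.499 / 2e-5 = 324950
SPL = 20 * log10(324950) = 110.24 dB


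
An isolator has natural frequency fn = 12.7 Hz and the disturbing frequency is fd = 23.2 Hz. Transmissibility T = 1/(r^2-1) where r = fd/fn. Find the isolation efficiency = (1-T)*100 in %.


r = 23.2 / 12.7 = 1.82677
r^2 - 1 = 1.82677^2 - 1 = 2.33709
T = 1/2.33709 = 0.427883
Efficiency = (1 - 0.427883)*100 = 57.212 %


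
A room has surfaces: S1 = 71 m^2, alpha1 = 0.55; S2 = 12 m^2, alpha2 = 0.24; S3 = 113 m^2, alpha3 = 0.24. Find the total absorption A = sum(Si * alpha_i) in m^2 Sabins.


71 * 0.55 = 39.05
12 * 0.24 = 2.88
113 * 0.24 = 27.12
A_total = 39.05 + 2.88 + 27.12 = 69.05 m^2


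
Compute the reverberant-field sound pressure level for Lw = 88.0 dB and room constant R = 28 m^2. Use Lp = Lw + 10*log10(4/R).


4/R = 4/28 = 0.142857
Lp = 88.0 + 10*log10(0.142857) = 79.549 dB


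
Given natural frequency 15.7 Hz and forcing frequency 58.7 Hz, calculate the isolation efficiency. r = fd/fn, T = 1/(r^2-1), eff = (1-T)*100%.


r = 58.7 / 15.7 = 3.73885
r^2 - 1 = 3.73885^2 - 1 = 12.979
T = 1/12.979 = 0.0770475
Efficiency = (1 - 0.0770475)*100 = 92.295 %


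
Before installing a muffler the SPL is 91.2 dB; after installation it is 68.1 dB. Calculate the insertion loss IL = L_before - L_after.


Insertion loss = SPL without muffler - SPL with muffler
IL = 91.2 - 68.1 = 23.1 dB


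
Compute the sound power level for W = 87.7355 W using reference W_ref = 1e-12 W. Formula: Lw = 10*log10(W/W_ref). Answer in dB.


W / W_ref = 87.7355 / 1e-12 = 8.77355e+13
Lw = 10 * log10(8.77355e+13) = 139.43 dB


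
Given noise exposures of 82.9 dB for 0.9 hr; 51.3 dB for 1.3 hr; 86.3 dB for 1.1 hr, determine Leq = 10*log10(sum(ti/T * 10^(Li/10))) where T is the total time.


T_total = 0.9 + 1.3 + 1.1 = 3.3 hr
(0.9/3.3) * 10^(82.9/10) = 5.31776e+07
(1.3/3.3) * 10^(51.3/10) = 53141
(1.1/3.3) * 10^(86.3/10) = 1.42193e+08
Sum = 5.31776e+07 + 53141 + 1.42193e+08 = 1.95424e+08
Leq = 10*log10(1.95424e+08) = 82.91 dB


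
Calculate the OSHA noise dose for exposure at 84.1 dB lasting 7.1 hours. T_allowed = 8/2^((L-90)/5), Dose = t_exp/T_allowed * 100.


T_allowed = 8 / 2^((84.1 - 90)/5) = 18.1261 hr
Dose = 7.1 / 18.1261 * 100 = 39.17 %


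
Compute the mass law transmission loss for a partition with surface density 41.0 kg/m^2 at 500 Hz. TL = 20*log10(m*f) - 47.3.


m * f = 41.0 * 500 = 20500
20*log10(20500) = 86.2351 dB
TL = 86.2351 - 47.3 = 38.935 dB


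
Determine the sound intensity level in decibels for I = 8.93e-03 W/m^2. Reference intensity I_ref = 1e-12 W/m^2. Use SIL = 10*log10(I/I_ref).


I / I_ref = 8.93e-03 / 1e-12 = 8.93e+09
SIL = 10 * log10(8.93e+09) = 99.509 dB


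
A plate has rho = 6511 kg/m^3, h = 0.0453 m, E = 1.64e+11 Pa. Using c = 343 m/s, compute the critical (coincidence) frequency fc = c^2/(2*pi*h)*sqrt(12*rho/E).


12*rho/E = 12*6511/1.64e+11 = 4.76415e-07
sqrt(12*rho/E) = sqrt(4.76415e-07) = 0.000690228
c^2/(2*pi*h) = 343^2/(2*pi*0.0453) = 413343
fc = 413343 * 0.000690228 = 285.3 Hz


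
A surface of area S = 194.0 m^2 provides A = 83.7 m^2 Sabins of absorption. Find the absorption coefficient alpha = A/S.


Absorption coefficient = absorbed power / incident power
alpha = A / S = 83.7 / 194.0 = 0.43144


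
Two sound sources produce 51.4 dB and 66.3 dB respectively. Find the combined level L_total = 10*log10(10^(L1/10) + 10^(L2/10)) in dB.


10^(51.4/10) = 138038
10^(66.3/10) = 4.2658e+06
Sum = 138038 + 4.2658e+06 = 4.40384e+06
L_total = 10*log10(4.40384e+06) = 66.438 dB


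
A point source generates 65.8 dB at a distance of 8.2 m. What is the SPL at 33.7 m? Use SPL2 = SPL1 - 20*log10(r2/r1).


r2/r1 = 33.7/8.2 = 4.10976
Correction = 20*log10(4.10976) = 12.2763 dB
SPL2 = 65.8 - 12.2763 = 53.524 dB


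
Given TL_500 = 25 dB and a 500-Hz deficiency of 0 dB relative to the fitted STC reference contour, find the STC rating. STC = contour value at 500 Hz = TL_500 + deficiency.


By ASTM E413, STC = value of the fitted reference contour at 500 Hz.
Contour value at 500 Hz = TL_500 + deficiency = 25 + 0 = 25
STC = 25


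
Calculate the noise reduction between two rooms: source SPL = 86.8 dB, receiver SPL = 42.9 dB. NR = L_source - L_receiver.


NR = L_source - L_receiver (difference between source and receiving room levels)
NR = 86.8 - 42.9 = 43.9 dB


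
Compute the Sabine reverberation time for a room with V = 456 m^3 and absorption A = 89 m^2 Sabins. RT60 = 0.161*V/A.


RT60 = 0.161 * 456 / 89 = 0.8249 s


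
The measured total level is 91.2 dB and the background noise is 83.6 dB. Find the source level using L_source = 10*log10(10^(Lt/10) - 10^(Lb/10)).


10^(91.2/10) = 1.31826e+09
10^(83.6/10) = 2.29087e+08
Difference = 1.31826e+09 - 2.29087e+08 = 1.08917e+09
L_source = 10*log10(1.08917e+09) = 90.371 dB


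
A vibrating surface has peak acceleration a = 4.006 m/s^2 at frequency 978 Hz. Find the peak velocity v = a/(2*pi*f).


omega = 2*pi*f = 2*pi*978 = 6144.96 rad/s
v = a / omega = 4.006 / 6144.96 = 0.00065192 m/s


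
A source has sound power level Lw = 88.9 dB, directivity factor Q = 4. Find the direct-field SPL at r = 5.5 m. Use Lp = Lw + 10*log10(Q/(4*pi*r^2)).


4*pi*r^2 = 4*pi*5.5^2 = 380.133 m^2
Q / (4*pi*r^2) = 4 / 380.133 = 0.0105226
Lp = 88.9 + 10*log10(0.0105226) = 69.121 dB


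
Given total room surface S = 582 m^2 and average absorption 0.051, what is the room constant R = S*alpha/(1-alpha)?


R = 582 * 0.051 / (1 - 0.051) = 31.277 m^2


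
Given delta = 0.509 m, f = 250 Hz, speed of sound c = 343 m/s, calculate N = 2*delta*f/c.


N = 2*delta*f/c = 2*delta/lambda, where lambda = c/f
lambda = 343 / 250 = 1.372 m
N = 2 * 0.509 / 1.372 = 0.74198


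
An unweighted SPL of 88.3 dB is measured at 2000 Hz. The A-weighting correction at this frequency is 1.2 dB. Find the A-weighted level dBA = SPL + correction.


A-weighting table: 2000 Hz -> 1.2 dB correction
SPL_A = SPL + correction = 88.3 + (1.2) = 89.5 dBA


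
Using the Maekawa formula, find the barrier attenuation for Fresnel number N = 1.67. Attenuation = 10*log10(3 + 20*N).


3 + 20*N = 3 + 20*1.67 = 36.4
Att = 10*log10(36.4) = 15.611 dB


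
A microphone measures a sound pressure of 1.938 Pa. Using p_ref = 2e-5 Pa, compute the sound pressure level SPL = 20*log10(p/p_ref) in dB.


p / p_ref = 1.938 / 2e-5 = 96900
SPL = 20 * log10(96900) = 99.726 dB


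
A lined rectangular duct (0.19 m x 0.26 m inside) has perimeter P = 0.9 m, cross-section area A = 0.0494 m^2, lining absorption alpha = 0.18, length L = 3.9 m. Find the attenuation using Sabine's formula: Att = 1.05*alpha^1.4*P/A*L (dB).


alpha^1.4 = 0.18^1.4 = 0.0906529
Attenuation rate = 1.05 * alpha^1.4 * P / A
= 1.05 * 0.0906529 * 0.9 / 0.0494 = 1.73415 dB/m
Total Att = 1.73415 * 3.9 = 6.7632 dB


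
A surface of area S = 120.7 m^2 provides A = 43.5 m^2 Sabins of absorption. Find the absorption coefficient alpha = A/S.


Absorption coefficient = absorbed power / incident power
alpha = A / S = 43.5 / 120.7 = 0.3604


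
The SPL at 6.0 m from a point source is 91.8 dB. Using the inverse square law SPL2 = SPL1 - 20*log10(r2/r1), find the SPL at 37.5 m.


r2/r1 = 37.5/6.0 = 6.25
Correction = 20*log10(6.25) = 15.9176 dB
SPL2 = 91.8 - 15.9176 = 75.882 dB


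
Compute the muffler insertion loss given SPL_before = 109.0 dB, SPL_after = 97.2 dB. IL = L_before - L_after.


Insertion loss = SPL without muffler - SPL with muffler
IL = 109.0 - 97.2 = 11.8 dB


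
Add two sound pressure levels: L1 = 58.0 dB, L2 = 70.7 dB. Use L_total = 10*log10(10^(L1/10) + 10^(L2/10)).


10^(58.0/10) = 630957
10^(70.7/10) = 1.1749e+07
Sum = 630957 + 1.1749e+07 = 1.238e+07
L_total = 10*log10(1.238e+07) = 70.927 dB


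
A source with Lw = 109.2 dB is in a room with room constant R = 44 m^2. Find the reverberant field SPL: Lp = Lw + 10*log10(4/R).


4/R = 4/44 = 0.0909091
Lp = 109.2 + 10*log10(0.0909091) = 98.786 dB


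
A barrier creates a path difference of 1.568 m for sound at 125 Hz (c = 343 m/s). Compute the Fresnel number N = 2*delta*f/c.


N = 2*delta*f/c = 2*delta/lambda, where lambda = c/f
lambda = 343 / 125 = 2.744 m
N = 2 * 1.568 / 2.744 = 1.1429


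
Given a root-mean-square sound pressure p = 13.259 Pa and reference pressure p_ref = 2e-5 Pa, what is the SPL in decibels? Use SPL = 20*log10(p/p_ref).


p / p_ref = 13.259 / 2e-5 = 662950
SPL = 20 * log10(662950) = 116.43 dB


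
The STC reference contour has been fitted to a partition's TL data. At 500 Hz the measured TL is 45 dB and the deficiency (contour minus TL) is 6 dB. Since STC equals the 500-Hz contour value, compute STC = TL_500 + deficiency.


By ASTM E413, STC = value of the fitted reference contour at 500 Hz.
Contour value at 500 Hz = TL_500 + deficiency = 45 + 6 = 51
STC = 51


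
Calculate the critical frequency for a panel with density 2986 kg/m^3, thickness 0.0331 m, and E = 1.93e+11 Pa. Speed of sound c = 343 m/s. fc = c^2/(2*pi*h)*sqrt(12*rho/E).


12*rho/E = 12*2986/1.93e+11 = 1.85658e-07
sqrt(12*rho/E) = sqrt(1.85658e-07) = 0.00043088
c^2/(2*pi*h) = 343^2/(2*pi*0.0331) = 565692
fc = 565692 * 0.00043088 = 243.75 Hz


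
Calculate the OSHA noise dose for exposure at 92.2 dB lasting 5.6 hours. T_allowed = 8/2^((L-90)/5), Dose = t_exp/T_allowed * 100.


T_allowed = 8 / 2^((92.2 - 90)/5) = 5.89708 hr
Dose = 5.6 / 5.89708 * 100 = 94.962 %


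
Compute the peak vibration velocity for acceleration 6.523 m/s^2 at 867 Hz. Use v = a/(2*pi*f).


omega = 2*pi*f = 2*pi*867 = 5447.52 rad/s
v = a / omega = 6.523 / 5447.52 = 0.0011974 m/s


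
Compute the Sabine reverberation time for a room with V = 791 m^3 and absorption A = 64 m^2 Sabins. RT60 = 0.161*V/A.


RT60 = 0.161 * 791 / 64 = 1.9899 s


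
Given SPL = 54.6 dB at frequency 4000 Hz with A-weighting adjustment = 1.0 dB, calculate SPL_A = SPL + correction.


A-weighting table: 4000 Hz -> 1.0 dB correction
SPL_A = SPL + correction = 54.6 + (1.0) = 55.6 dBA


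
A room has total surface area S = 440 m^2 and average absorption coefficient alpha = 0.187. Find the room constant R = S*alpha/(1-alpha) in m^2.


R = 440 * 0.187 / (1 - 0.187) = 101.21 m^2


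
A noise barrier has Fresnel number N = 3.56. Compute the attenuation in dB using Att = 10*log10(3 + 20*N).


3 + 20*N = 3 + 20*3.56 = 74.2
Att = 10*log10(74.2) = 18.704 dB


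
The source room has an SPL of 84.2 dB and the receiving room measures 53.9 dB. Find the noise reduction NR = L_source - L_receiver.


NR = L_source - L_receiver (difference between source and receiving room levels)
NR = 84.2 - 53.9 = 30.3 dB


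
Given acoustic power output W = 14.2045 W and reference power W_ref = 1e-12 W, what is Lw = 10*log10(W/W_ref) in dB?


W / W_ref = 14.2045 / 1e-12 = 1.42045e+13
Lw = 10 * log10(1.42045e+13) = 131.52 dB


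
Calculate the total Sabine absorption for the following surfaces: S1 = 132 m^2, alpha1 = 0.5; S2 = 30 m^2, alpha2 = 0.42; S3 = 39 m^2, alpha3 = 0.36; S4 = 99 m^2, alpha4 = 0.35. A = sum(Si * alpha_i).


132 * 0.5 = 66
30 * 0.42 = 12.6
39 * 0.36 = 14.04
99 * 0.35 = 34.65
A_total = 66 + 12.6 + 14.04 + 34.65 = 127.29 m^2


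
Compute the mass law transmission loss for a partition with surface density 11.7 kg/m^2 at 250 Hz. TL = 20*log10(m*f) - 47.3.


m * f = 11.7 * 250 = 2925
20*log10(2925) = 69.3225 dB
TL = 69.3225 - 47.3 = 22.023 dB


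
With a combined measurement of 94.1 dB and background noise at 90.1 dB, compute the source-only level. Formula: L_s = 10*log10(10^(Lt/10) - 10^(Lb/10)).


10^(94.1/10) = 2.5704e+09
10^(90.1/10) = 1.02329e+09
Difference = 2.5704e+09 - 1.02329e+09 = 1.54711e+09
L_source = 10*log10(1.54711e+09) = 91.895 dB


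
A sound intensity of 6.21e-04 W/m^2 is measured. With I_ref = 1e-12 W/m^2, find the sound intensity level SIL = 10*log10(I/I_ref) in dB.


I / I_ref = 6.21e-04 / 1e-12 = 6.21e+08
SIL = 10 * log10(6.21e+08) = 87.931 dB


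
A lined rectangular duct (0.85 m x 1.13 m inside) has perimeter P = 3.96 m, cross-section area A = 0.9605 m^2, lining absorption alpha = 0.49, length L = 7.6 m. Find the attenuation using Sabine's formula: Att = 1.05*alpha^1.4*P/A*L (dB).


alpha^1.4 = 0.49^1.4 = 0.368362
Attenuation rate = 1.05 * alpha^1.4 * P / A
= 1.05 * 0.368362 * 3.96 / 0.9605 = 1.59464 dB/m
Total Att = 1.59464 * 7.6 = 12.119 dB


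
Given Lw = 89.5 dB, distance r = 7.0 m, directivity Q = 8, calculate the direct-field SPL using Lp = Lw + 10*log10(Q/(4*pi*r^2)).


4*pi*r^2 = 4*pi*7.0^2 = 615.752 m^2
Q / (4*pi*r^2) = 8 / 615.752 = 0.0129922
Lp = 89.5 + 10*log10(0.0129922) = 70.637 dB


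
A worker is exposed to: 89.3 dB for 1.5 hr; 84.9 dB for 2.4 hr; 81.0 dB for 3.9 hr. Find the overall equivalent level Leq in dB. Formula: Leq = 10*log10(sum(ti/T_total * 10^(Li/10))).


T_total = 1.5 + 2.4 + 3.9 = 7.8 hr
(1.5/7.8) * 10^(89.3/10) = 1.6368e+08
(2.4/7.8) * 10^(84.9/10) = 9.5086e+07
(3.9/7.8) * 10^(81.0/10) = 6.29463e+07
Sum = 1.6368e+08 + 9.5086e+07 + 6.29463e+07 = 3.21712e+08
Leq = 10*log10(3.21712e+08) = 85.075 dB


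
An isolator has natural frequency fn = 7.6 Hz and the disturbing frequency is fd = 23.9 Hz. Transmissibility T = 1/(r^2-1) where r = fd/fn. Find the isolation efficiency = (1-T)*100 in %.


r = 23.9 / 7.6 = 3.14474
r^2 - 1 = 3.14474^2 - 1 = 8.88939
T = 1/8.88939 = 0.112494
Efficiency = (1 - 0.112494)*100 = 88.751 %


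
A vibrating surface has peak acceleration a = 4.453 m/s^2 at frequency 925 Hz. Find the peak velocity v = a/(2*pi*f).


omega = 2*pi*f = 2*pi*925 = 5811.95 rad/s
v = a / omega = 4.453 / 5811.95 = 0.00076618 m/s


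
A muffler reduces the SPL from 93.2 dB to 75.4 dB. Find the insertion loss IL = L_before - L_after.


Insertion loss = SPL without muffler - SPL with muffler
IL = 93.2 - 75.4 = 17.8 dB


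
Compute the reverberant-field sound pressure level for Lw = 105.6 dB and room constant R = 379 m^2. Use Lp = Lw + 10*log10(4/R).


4/R = 4/379 = 0.0105541
Lp = 105.6 + 10*log10(0.0105541) = 85.834 dB


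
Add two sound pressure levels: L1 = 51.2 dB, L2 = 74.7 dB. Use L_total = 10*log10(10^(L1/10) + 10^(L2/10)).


10^(51.2/10) = 131826
10^(74.7/10) = 2.95121e+07
Sum = 131826 + 2.95121e+07 = 2.96439e+07
L_total = 10*log10(2.96439e+07) = 74.719 dB


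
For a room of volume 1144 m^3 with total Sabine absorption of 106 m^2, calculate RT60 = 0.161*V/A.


RT60 = 0.161 * 1144 / 106 = 1.7376 s


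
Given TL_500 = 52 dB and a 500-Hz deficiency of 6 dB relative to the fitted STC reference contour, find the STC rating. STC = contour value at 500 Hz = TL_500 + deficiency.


By ASTM E413, STC = value of the fitted reference contour at 500 Hz.
Contour value at 500 Hz = TL_500 + deficiency = 52 + 6 = 58
STC = 58


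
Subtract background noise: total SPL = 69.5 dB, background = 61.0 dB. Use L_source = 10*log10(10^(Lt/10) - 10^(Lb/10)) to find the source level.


10^(69.5/10) = 8.91251e+06
10^(61.0/10) = 1.25893e+06
Difference = 8.91251e+06 - 1.25893e+06 = 7.65358e+06
L_source = 10*log10(7.65358e+06) = 68.839 dB


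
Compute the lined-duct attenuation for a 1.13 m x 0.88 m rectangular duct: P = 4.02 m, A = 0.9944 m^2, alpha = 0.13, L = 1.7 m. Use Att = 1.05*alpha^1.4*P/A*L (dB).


alpha^1.4 = 0.13^1.4 = 0.0574805
Attenuation rate = 1.05 * alpha^1.4 * P / A
= 1.05 * 0.0574805 * 4.02 / 0.9944 = 0.243992 dB/m
Total Att = 0.243992 * 1.7 = 0.41479 dB


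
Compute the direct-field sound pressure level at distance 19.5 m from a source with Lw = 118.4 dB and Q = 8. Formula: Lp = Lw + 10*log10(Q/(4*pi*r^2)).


4*pi*r^2 = 4*pi*19.5^2 = 4778.36 m^2
Q / (4*pi*r^2) = 8 / 4778.36 = 0.00167421
Lp = 118.4 + 10*log10(0.00167421) = 90.638 dB


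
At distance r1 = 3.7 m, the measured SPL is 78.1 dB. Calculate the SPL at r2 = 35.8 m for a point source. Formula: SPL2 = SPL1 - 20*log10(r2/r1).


r2/r1 = 35.8/3.7 = 9.67568
Correction = 20*log10(9.67568) = 19.7136 dB
SPL2 = 78.1 - 19.7136 = 58.386 dB


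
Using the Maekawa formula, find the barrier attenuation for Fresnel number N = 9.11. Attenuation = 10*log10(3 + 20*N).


3 + 20*N = 3 + 20*9.11 = 185.2
Att = 10*log10(185.2) = 22.676 dB


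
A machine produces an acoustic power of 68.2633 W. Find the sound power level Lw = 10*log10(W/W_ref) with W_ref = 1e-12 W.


W / W_ref = 68.2633 / 1e-12 = 6.82633e+13
Lw = 10 * log10(6.82633e+13) = 138.34 dB


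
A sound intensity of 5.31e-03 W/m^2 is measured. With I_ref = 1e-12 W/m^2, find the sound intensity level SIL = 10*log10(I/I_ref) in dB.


I / I_ref = 5.31e-03 / 1e-12 = 5.31e+09
SIL = 10 * log10(5.31e+09) = 97.251 dB


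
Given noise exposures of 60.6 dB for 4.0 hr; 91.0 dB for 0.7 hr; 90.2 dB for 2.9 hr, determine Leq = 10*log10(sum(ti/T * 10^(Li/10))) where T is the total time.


T_total = 4.0 + 0.7 + 2.9 = 7.6 hr
(4.0/7.6) * 10^(60.6/10) = 604291
(0.7/7.6) * 10^(91.0/10) = 1.15954e+08
(2.9/7.6) * 10^(90.2/10) = 3.99562e+08
Sum = 604291 + 1.15954e+08 + 3.99562e+08 = 5.1612e+08
Leq = 10*log10(5.1612e+08) = 87.128 dB


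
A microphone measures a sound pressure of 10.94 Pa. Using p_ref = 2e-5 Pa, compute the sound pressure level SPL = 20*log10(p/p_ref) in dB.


p / p_ref = 10.94 / 2e-5 = 547000
SPL = 20 * log10(547000) = 114.76 dB


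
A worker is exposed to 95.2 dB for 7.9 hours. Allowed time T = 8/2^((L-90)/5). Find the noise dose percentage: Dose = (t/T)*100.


T_allowed = 8 / 2^((95.2 - 90)/5) = 3.89062 hr
Dose = 7.9 / 3.89062 * 100 = 203.05 %


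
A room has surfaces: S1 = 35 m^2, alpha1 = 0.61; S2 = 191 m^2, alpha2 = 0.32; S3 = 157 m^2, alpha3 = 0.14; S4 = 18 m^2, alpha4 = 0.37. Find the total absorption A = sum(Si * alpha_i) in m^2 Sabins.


35 * 0.61 = 21.35
191 * 0.32 = 61.12
157 * 0.14 = 21.98
18 * 0.37 = 6.66
A_total = 21.35 + 61.12 + 21.98 + 6.66 = 111.11 m^2


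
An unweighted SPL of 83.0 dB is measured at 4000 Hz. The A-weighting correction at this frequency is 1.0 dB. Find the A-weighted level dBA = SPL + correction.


A-weighting table: 4000 Hz -> 1.0 dB correction
SPL_A = SPL + correction = 83.0 + (1.0) = 84 dBA


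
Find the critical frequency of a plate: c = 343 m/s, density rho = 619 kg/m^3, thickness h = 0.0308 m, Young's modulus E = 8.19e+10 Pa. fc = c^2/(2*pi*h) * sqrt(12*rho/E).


12*rho/E = 12*619/8.19e+10 = 9.0696e-08
sqrt(12*rho/E) = sqrt(9.0696e-08) = 0.000301158
c^2/(2*pi*h) = 343^2/(2*pi*0.0308) = 607936
fc = 607936 * 0.000301158 = 183.08 Hz


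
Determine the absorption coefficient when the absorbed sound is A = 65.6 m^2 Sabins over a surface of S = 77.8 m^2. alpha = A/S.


Absorption coefficient = absorbed power / incident power
alpha = A / S = 65.6 / 77.8 = 0.84319


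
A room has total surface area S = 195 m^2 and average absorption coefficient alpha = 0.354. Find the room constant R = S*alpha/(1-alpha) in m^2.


R = 195 * 0.354 / (1 - 0.354) = 106.86 m^2


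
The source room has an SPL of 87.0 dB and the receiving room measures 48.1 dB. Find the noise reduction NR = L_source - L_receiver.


NR = L_source - L_receiver (difference between source and receiving room levels)
NR = 87.0 - 48.1 = 38.9 dB


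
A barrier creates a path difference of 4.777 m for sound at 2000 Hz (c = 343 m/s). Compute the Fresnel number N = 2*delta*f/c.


N = 2*delta*f/c = 2*delta/lambda, where lambda = c/f
lambda = 343 / 2000 = 0.1715 m
N = 2 * 4.777 / 0.1715 = 55.708


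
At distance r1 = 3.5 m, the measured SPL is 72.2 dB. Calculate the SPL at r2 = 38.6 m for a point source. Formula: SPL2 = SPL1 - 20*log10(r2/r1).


r2/r1 = 38.6/3.5 = 11.0286
Correction = 20*log10(11.0286) = 20.8504 dB
SPL2 = 72.2 - 20.8504 = 51.35 dB


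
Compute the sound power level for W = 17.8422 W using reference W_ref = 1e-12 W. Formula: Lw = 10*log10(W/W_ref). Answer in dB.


W / W_ref = 17.8422 / 1e-12 = 1.78422e+13
Lw = 10 * log10(1.78422e+13) = 132.51 dB


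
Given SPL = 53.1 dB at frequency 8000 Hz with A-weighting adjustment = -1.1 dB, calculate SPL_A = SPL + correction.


A-weighting table: 8000 Hz -> -1.1 dB correction
SPL_A = SPL + correction = 53.1 + (-1.1) = 52 dBA


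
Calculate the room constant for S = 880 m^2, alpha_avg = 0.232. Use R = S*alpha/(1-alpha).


R = 880 * 0.232 / (1 - 0.232) = 265.83 m^2


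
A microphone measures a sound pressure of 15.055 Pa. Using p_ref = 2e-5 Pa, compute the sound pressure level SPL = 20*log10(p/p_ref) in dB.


p / p_ref = 15.055 / 2e-5 = 752750
SPL = 20 * log10(752750) = 117.53 dB


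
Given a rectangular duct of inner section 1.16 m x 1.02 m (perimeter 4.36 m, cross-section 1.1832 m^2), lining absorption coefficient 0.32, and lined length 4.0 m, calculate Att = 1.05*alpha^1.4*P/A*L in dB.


alpha^1.4 = 0.32^1.4 = 0.202866
Attenuation rate = 1.05 * alpha^1.4 * P / A
= 1.05 * 0.202866 * 4.36 / 1.1832 = 0.784923 dB/m
Total Att = 0.784923 * 4.0 = 3.1397 dB


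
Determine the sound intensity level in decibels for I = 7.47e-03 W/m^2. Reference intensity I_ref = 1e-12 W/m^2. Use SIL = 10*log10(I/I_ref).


I / I_ref = 7.47e-03 / 1e-12 = 7.47e+09
SIL = 10 * log10(7.47e+09) = 98.733 dB


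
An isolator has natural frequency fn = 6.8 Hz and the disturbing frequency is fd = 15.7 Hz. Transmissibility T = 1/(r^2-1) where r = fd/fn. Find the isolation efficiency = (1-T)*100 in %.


r = 15.7 / 6.8 = 2.30882
r^2 - 1 = 2.30882^2 - 1 = 4.33065
T = 1/4.33065 = 0.230912
Efficiency = (1 - 0.230912)*100 = 76.909 %


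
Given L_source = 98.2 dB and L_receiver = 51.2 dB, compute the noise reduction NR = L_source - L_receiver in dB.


NR = L_source - L_receiver (difference between source and receiving room levels)
NR = 98.2 - 51.2 = 47 dB


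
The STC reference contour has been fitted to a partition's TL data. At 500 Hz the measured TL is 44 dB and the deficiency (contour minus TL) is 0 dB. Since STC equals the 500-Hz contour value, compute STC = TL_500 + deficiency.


By ASTM E413, STC = value of the fitted reference contour at 500 Hz.
Contour value at 500 Hz = TL_500 + deficiency = 44 + 0 = 44
STC = 44


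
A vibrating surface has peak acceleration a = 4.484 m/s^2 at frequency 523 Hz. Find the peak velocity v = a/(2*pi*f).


omega = 2*pi*f = 2*pi*523 = 3286.11 rad/s
v = a / omega = 4.484 / 3286.11 = 0.0013645 m/s


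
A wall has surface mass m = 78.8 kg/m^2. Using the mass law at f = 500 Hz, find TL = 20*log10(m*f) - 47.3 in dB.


m * f = 78.8 * 500 = 39400
20*log10(39400) = 91.9099 dB
TL = 91.9099 - 47.3 = 44.61 dB


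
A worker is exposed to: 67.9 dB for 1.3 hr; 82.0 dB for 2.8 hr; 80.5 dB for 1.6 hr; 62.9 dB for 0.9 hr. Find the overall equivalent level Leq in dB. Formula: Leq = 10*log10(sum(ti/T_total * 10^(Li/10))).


T_total = 1.3 + 2.8 + 1.6 + 0.9 = 6.6 hr
(1.3/6.6) * 10^(67.9/10) = 1.21451e+06
(2.8/6.6) * 10^(82.0/10) = 6.72379e+07
(1.6/6.6) * 10^(80.5/10) = 2.72004e+07
(0.9/6.6) * 10^(62.9/10) = 265888
Sum = 1.21451e+06 + 6.72379e+07 + 2.72004e+07 + 265888 = 9.59187e+07
Leq = 10*log10(9.59187e+07) = 79.819 dB


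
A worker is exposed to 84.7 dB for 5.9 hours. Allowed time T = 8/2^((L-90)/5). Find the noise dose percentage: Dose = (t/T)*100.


T_allowed = 8 / 2^((84.7 - 90)/5) = 16.6795 hr
Dose = 5.9 / 16.6795 * 100 = 35.373 %


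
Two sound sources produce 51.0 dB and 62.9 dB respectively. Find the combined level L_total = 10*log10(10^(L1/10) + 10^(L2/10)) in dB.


10^(51.0/10) = 125893
10^(62.9/10) = 1.94984e+06
Sum = 125893 + 1.94984e+06 = 2.07573e+06
L_total = 10*log10(2.07573e+06) = 63.172 dB


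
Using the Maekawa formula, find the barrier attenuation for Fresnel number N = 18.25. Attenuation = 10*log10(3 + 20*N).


3 + 20*N = 3 + 20*18.25 = 368
Att = 10*log10(368) = 25.658 dB


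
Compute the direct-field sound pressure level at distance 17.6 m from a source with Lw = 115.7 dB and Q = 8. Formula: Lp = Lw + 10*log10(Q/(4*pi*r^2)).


4*pi*r^2 = 4*pi*17.6^2 = 3892.56 m^2
Q / (4*pi*r^2) = 8 / 3892.56 = 0.0020552
Lp = 115.7 + 10*log10(0.0020552) = 88.829 dB


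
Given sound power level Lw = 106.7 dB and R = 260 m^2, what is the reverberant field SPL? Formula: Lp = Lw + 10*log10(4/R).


4/R = 4/260 = 0.0153846
Lp = 106.7 + 10*log10(0.0153846) = 88.571 dB


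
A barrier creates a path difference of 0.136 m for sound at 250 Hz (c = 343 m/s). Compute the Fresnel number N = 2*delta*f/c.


N = 2*delta*f/c = 2*delta/lambda, where lambda = c/f
lambda = 343 / 250 = 1.372 m
N = 2 * 0.136 / 1.372 = 0.19825


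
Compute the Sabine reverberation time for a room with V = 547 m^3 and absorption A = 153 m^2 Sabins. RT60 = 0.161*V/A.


RT60 = 0.161 * 547 / 153 = 0.5756 s


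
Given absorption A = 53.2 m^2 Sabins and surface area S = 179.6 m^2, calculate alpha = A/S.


Absorption coefficient = absorbed power / incident power
alpha = A / S = 53.2 / 179.6 = 0.29621


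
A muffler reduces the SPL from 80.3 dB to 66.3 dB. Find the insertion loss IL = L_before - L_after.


Insertion loss = SPL without muffler - SPL with muffler
IL = 80.3 - 66.3 = 14 dB


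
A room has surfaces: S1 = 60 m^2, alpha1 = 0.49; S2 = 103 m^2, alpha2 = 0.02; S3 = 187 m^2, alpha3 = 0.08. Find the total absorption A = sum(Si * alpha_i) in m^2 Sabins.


60 * 0.49 = 29.4
103 * 0.02 = 2.06
187 * 0.08 = 14.96
A_total = 29.4 + 2.06 + 14.96 = 46.42 m^2


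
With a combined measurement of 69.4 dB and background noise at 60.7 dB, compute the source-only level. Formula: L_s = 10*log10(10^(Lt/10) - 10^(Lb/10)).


10^(69.4/10) = 8.70964e+06
10^(60.7/10) = 1.1749e+06
Difference = 8.70964e+06 - 1.1749e+06 = 7.53474e+06
L_source = 10*log10(7.53474e+06) = 68.771 dB


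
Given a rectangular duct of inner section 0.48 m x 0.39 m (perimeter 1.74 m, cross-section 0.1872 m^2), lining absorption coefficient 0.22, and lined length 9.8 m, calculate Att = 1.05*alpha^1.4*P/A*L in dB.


alpha^1.4 = 0.22^1.4 = 0.120058
Attenuation rate = 1.05 * alpha^1.4 * P / A
= 1.05 * 0.120058 * 1.74 / 0.1872 = 1.17172 dB/m
Total Att = 1.17172 * 9.8 = 11.483 dB


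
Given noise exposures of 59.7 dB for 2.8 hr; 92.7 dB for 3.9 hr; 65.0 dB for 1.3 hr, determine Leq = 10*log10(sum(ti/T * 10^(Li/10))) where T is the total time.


T_total = 2.8 + 3.9 + 1.3 = 8.0 hr
(2.8/8.0) * 10^(59.7/10) = 326639
(3.9/8.0) * 10^(92.7/10) = 9.07767e+08
(1.3/8.0) * 10^(65.0/10) = 513870
Sum = 326639 + 9.07767e+08 + 513870 = 9.08608e+08
Leq = 10*log10(9.08608e+08) = 89.584 dB


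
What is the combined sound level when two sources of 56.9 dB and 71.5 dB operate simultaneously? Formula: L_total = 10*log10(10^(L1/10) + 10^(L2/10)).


10^(56.9/10) = 489779
10^(71.5/10) = 1.41254e+07
Sum = 489779 + 1.41254e+07 = 1.46152e+07
L_total = 10*log10(1.46152e+07) = 71.648 dB


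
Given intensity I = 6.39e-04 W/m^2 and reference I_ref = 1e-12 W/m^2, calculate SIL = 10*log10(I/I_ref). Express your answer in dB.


I / I_ref = 6.39e-04 / 1e-12 = 6.39e+08
SIL = 10 * log10(6.39e+08) = 88.055 dB


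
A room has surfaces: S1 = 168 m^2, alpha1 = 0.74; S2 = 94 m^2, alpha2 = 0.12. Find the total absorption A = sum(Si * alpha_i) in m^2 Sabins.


168 * 0.74 = 124.32
94 * 0.12 = 11.28
A_total = 124.32 + 11.28 = 135.6 m^2


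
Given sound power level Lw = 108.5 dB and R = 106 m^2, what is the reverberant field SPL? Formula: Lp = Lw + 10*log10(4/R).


4/R = 4/106 = 0.0377358
Lp = 108.5 + 10*log10(0.0377358) = 94.268 dB


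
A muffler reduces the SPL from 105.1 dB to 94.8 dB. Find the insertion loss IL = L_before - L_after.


Insertion loss = SPL without muffler - SPL with muffler
IL = 105.1 - 94.8 = 10.3 dB
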